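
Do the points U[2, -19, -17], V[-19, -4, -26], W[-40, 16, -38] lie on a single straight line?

No

UV = (-21, 15, -9), UW = (-42, 35, -21).
UV × UW = (0, -63, -105).
The cross product is nonzero, so the points do not lie on one line.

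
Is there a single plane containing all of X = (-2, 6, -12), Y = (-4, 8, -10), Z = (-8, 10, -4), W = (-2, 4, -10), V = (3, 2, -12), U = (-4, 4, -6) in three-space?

No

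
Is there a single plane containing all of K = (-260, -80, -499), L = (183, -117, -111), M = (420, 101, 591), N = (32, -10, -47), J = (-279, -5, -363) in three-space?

Yes

The plane through K, L, M has normal n = KL × KM = (-110558, -219030, 105343) and equation n·P = -6298677.
Checking the remaining points: n·N = -6298677, n·J = -6298677.
All equal -6298677, so all 5 points lie in one plane.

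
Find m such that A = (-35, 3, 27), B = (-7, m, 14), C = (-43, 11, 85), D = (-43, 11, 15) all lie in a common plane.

Coplanarity ⇔ det[AB; AC; AD] = 0.
Expanding, this is linear in m: (-560)m + (-14000) = 0.
So m = -25.

-25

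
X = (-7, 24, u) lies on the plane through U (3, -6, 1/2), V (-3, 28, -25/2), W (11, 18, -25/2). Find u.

-19/2

A normal to the plane is n = UV × UW = (-130, -182, -416).
X lies in the plane iff n · UX = 0.
This gives (-416)u + (-3952) = 0, so u = -19/2.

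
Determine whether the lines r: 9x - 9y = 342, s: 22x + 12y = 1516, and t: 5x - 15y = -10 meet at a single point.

Yes

Intersecting r and s: solving the 2×2 system gives (x, y) = (58, 20).
Substitute into t: (5)(58) + (-15)(20) = -10.
This equals -10, so (58, 20) lies on all three lines and they are concurrent.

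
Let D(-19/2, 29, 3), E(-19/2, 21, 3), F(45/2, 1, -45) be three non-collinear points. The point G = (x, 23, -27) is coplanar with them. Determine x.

The plane through D, E, F has equation 384x + 256z = -2880.
Substituting G: (384)x + (-6912) = -2880, so x = 21/2.

21/2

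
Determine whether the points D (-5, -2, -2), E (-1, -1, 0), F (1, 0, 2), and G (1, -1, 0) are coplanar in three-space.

Yes

With D as base: DE = (4, 1, 2), DF = (6, 2, 4), DG = (6, 1, 2).
DF × DG = (0, 12, -6).
DE · (DF × DG) = 0.
The scalar triple product vanishes, so the four points are coplanar.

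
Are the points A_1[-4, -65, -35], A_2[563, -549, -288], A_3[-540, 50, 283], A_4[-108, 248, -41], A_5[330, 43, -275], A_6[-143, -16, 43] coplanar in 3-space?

The plane through A_1, A_2, A_3 has normal n = A_1A_2 × A_1A_3 = (-124817, -44698, -194219) and equation n·P = 10202303.
Checking the remaining points: n·A_4 = 10358111, n·A_5 = 10298601, n·A_6 = 10212582.
Since n·A_4 = 10358111 ≠ 10202303, A_4 is off the plane and the points are not all coplanar.

No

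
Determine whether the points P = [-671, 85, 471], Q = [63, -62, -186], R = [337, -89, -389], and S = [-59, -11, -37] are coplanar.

No

A normal to the plane through P, Q, R is n = PQ × PR = (12102, -31016, 20460).
The plane has equation n·X = -1120142. For S: n·S = -1129862.
-1129862 ≠ -1120142, so S is off the plane.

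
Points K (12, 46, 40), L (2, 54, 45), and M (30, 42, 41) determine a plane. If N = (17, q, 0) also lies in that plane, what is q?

3

The plane through K, L, M has equation 28x + 100y − 104z = 776.
Substituting N: (100)q + (476) = 776, so q = 3.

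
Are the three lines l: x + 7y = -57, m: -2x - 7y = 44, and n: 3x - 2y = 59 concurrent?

Yes

Intersecting l and m: solving the 2×2 system gives (x, y) = (13, -10).
Substitute into n: (3)(13) + (-2)(-10) = 59.
This equals 59, so (13, -10) lies on all three lines and they are concurrent.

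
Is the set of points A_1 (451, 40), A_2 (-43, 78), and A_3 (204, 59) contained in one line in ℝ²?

Yes

A_1A_2 = (-494, 38), A_1A_3 = (-247, 19).
Checking proportionality: A_1A_3 = 1/2·A_1A_2, so the vectors are parallel and the points are collinear.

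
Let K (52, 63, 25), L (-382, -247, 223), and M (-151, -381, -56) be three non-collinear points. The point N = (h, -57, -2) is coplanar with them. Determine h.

A normal to the plane is n = KL × KM = (113022, -75348, 129766).
N lies in the plane iff n · KN = 0.
This gives (113022)h + (-339066) = 0, so h = 3.

3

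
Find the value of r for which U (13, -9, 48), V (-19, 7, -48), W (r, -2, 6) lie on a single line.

Direction UV = (-32, 16, -96). From the y-coordinate of W, the parameter along the line is τ = (-2 − (-9))/16 = 7/16.
Then r = 13 + 7/16·(-32) = -1.

-1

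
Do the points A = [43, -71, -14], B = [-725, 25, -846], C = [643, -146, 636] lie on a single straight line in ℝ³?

Yes

AB = (-768, 96, -832), AC = (600, -75, 650).
Each component of AC is -25/32 times the corresponding component of AB, so AC = -25/32·AB and the points are collinear.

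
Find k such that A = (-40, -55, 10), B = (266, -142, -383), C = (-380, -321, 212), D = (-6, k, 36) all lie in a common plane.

Coplanarity ⇔ det[AB; AC; AD] = 0.
Expanding, this is linear in k: (71808)k + (-3087744) = 0.
So k = 43.

43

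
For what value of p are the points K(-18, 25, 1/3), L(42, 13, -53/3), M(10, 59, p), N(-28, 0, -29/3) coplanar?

11

The points are coplanar iff KL · (KM × KN) = 0.
Expanding, this is linear in p: (1620)p + (-17820) = 0.
So p = 11.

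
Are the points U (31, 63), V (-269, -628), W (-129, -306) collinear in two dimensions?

UV = (-300, -691), UW = (-160, -369).
If collinear, UW would be a scalar multiple of UV. But (-300)·(-369) ≠ (-691)·(-160) (difference 140), so they are not parallel; the points are not collinear.

No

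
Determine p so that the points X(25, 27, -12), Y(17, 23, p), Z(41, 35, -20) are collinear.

Collinearity requires XY × XZ = 0; each component is linear in p.
The x-component gives (-8)p + (-64) = 0, so p = -8.
The remaining components then also vanish.

-8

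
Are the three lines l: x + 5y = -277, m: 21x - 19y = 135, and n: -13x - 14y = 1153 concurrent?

Yes

Intersecting l and m: solving the 2×2 system gives (x, y) = (-37, -48).
Substitute into n: (-13)(-37) + (-14)(-48) = 1153.
This equals 1153, so (-37, -48) lies on all three lines and they are concurrent.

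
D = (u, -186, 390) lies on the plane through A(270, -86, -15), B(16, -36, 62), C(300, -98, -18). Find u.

-340

Coplanarity requires AB · (AC × AD) = 0.
AB = (-254, 50, 77), AC = (30, -12, -3); the triple product is linear in u with coefficient 774 and constant term 263160.
Setting it to zero: u = -340.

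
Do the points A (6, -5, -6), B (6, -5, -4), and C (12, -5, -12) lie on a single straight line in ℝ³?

AB = (0, 0, 2), AC = (6, 0, -6).
AB × AC = (0, 12, 0).
The cross product is nonzero, so the points do not lie on one line.

No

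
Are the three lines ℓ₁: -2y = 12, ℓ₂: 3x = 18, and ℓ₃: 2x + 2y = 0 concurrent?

Yes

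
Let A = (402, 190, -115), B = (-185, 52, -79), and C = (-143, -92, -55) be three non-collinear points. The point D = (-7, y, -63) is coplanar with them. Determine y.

-62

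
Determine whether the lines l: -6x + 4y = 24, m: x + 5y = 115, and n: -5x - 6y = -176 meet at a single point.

Yes

Intersecting l and m: solving the 2×2 system gives (x, y) = (10, 21).
Substitute into n: (-5)(10) + (-6)(21) = -176.
This equals -176, so (10, 21) lies on all three lines and they are concurrent.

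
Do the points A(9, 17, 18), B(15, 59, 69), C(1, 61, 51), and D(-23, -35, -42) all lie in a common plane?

No

The four points are coplanar iff the 3×3 determinant with rows AB, AC, AD is zero.
Rows: (6, 42, 51), (-8, 44, 33), (-32, -52, -60).
Expanding along the first row: (6)(-924) − (42)(1536) + (51)(1824) = 22968.
Nonzero ⇒ not coplanar.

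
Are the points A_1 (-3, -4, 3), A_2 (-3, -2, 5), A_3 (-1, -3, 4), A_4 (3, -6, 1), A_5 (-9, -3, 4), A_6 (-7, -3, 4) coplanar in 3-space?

Yes

The plane through A_1, A_2, A_3 has normal n = A_1A_2 × A_1A_3 = (0, 4, -4) and equation n·P = -28.
Checking the remaining points: n·A_4 = -28, n·A_5 = -28, n·A_6 = -28.
All equal -28, so all 6 points lie in one plane.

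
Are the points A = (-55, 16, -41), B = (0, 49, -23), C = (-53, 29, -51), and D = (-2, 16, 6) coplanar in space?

No

With A as base: AB = (55, 33, 18), AC = (2, 13, -10), AD = (53, 0, 47).
AC × AD = (611, -624, -689).
AB · (AC × AD) = 611.
Since 611 ≠ 0, the four points are not coplanar.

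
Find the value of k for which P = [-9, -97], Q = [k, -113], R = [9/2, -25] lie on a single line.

-12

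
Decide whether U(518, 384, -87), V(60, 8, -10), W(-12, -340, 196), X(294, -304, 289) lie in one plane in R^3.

With U as base: UV = (-458, -376, 77), UW = (-530, -724, 283), UX = (-224, -688, 376).
UW × UX = (-77520, 135888, 202464).
UV · (UW × UX) = 0.
The scalar triple product vanishes, so the four points are coplanar.

Yes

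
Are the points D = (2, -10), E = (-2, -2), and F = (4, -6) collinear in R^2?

No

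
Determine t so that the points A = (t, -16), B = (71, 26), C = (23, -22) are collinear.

29

Collinearity: (A − B) must be parallel to (C − B) = (-48, -48).
Cross-multiplying the components: (t − 71)·(-48) = (-42)·(-48).
Solving gives t = 29.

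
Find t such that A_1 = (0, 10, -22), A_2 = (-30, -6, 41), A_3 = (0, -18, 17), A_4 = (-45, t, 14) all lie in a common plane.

Coplanarity ⇔ det[A_1A_2; A_1A_3; A_1A_4] = 0.
Expanding, this is linear in t: (1170)t + (-32760) = 0.
So t = 28.

28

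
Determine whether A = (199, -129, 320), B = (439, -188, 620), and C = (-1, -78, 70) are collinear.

No

AB = (240, -59, 300), AC = (-200, 51, -250).
AB × AC = (-550, 0, 440).
The cross product is nonzero, so the points do not lie on one line.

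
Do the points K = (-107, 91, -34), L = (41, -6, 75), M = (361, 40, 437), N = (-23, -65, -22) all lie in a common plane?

Yes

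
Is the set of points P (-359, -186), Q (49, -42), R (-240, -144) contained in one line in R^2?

Yes

PQ = (408, 144), PR = (119, 42).
det[PQ; PR] = (408)(42) − (144)(119) = 0.
The determinant is zero, so the points are collinear.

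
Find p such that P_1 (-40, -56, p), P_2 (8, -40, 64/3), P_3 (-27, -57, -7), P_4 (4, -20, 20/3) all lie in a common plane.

The points are coplanar iff P_1P_2 · (P_1P_3 × P_1P_4) = 0.
Expanding, this is linear in p: (768)p + (16384) = 0.
So p = -64/3.

-64/3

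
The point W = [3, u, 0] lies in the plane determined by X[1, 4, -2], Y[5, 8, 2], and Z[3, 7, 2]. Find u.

6

Coplanarity requires XY · (XZ × XW) = 0.
XY = (4, 4, 4), XZ = (2, 3, 4); the triple product is linear in u with coefficient -8 and constant term 48.
Setting it to zero: u = 6.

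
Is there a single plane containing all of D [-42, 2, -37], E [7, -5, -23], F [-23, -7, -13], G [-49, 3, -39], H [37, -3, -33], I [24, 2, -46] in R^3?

Yes

The plane through D, E, F has normal n = DE × DF = (-42, -910, -308) and equation n·P = 11340.
Checking the remaining points: n·G = 11340, n·H = 11340, n·I = 11340.
All equal 11340, so all 6 points lie in one plane.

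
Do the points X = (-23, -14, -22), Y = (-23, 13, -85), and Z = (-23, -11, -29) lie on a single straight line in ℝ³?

XY = (0, 27, -63), XZ = (0, 3, -7).
XY × XZ = (0, 0, 0).
The cross product vanishes, so the three points are collinear.

Yes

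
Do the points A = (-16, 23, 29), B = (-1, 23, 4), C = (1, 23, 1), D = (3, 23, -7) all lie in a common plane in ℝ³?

With A as base: AB = (15, 0, -25), AC = (17, 0, -28), AD = (19, 0, -36).
AC × AD = (0, 80, 0).
AB · (AC × AD) = 0.
The scalar triple product vanishes, so the four points are coplanar.

Yes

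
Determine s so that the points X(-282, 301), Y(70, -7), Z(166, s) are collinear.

-91

The three points are collinear iff det[XY; XZ] = 0.
This determinant is linear in s: (352)s + (32032) = 0, so s = -91.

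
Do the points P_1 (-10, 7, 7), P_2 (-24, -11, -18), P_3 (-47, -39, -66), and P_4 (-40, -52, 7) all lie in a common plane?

No

A normal to the plane through P_1, P_2, P_3 is n = P_1P_2 × P_1P_3 = (164, -97, -22).
The plane has equation n·P = -2473. For P_4: n·P_4 = -1670.
-1670 ≠ -2473, so P_4 is off the plane.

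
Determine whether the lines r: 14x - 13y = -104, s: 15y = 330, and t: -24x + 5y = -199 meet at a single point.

Lines aᵢx + bᵢy = cᵢ with pairwise distinct directions are concurrent exactly when det[aᵢ bᵢ cᵢ] = 0.
Here the determinant is 630.
Nonzero, so no common point exists.

No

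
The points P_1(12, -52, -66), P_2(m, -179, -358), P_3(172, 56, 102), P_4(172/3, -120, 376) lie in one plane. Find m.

-604/3

Normal to plane P_1P_3P_4: n = (59160, -63104, -15776); plane equation n·P = 5032544.
Requiring n·P_2 = 5032544: (59160)m + (16943424) = 5032544.
So m = -604/3.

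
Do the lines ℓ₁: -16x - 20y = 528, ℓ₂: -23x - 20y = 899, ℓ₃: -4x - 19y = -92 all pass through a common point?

Yes

Intersecting ℓ₁ and ℓ₂: solving the 2×2 system gives (x, y) = (-53, 16).
Substitute into ℓ₃: (-4)(-53) + (-19)(16) = -92.
This equals -92, so (-53, 16) lies on all three lines and they are concurrent.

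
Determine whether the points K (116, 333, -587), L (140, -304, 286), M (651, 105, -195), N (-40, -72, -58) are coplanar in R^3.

A normal to the plane through K, L, M is n = KL × KM = (-50660, 457647, 335323).
The plane has equation n·P = -50314710. For N: n·N = -50372918.
-50372918 ≠ -50314710, so N is off the plane.

No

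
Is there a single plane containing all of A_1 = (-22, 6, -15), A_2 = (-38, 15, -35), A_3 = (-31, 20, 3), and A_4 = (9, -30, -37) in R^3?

The four points are coplanar iff the 3×3 determinant with rows A_1A_2, A_1A_3, A_1A_4 is zero.
Rows: (-16, 9, -20), (-9, 14, 18), (31, -36, -22).
Expanding along the first row: (-16)(340) − (9)(-360) + (-20)(-110) = 0.
Zero determinant ⇒ coplanar.

Yes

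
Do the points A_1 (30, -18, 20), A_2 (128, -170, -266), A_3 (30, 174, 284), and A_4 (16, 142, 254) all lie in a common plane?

No

With A_1 as base: A_1A_2 = (98, -152, -286), A_1A_3 = (0, 192, 264), A_1A_4 = (-14, 160, 234).
A_1A_3 × A_1A_4 = (2688, -3696, 2688).
A_1A_2 · (A_1A_3 × A_1A_4) = 56448.
Since 56448 ≠ 0, the four points are not coplanar.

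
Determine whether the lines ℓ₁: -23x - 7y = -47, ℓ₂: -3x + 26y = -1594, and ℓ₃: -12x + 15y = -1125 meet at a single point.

Intersecting ℓ₁ and ℓ₂: solving the 2×2 system gives (x, y) = (20, -59).
Substitute into ℓ₃: (-12)(20) + (15)(-59) = -1125.
This equals -1125, so (20, -59) lies on all three lines and they are concurrent.

Yes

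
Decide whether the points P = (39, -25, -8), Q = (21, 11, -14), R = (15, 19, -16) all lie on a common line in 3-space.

PQ = (-18, 36, -6), PR = (-24, 44, -8).
PQ × PR = (-24, 0, 72).
The cross product is nonzero, so the points do not lie on one line.

No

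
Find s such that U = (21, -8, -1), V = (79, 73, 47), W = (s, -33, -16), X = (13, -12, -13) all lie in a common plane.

Normal to plane UVX: n = (-780, 312, 416); plane equation n·P = -19292.
Requiring n·W = -19292: (-780)s + (-16952) = -19292.
So s = 3.

3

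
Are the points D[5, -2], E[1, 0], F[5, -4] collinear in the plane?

DE = (-4, 2), DF = (0, -2).
If collinear, DF would be a scalar multiple of DE. But (-4)·(-2) ≠ (2)·(0) (difference 8), so they are not parallel; the points are not collinear.

No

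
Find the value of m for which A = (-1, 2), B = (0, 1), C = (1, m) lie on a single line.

0

The three points are collinear iff det[AB; AC] = 0.
This determinant is linear in m: (1)m + (0) = 0, so m = 0.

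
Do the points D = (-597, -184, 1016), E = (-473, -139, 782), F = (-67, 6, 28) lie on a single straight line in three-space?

DE = (124, 45, -234), DF = (530, 190, -988).
Comparing components 3 and 1: (-234)(530) − (124)(-988) = -1508 ≠ 0, so DE and DF are not parallel and the points are not collinear.

No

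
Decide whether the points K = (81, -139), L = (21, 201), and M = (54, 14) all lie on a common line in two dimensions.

KL = (-60, 340), KM = (-27, 153).
det[KL; KM] = (-60)(153) − (340)(-27) = 0.
The determinant is zero, so the points are collinear.

Yes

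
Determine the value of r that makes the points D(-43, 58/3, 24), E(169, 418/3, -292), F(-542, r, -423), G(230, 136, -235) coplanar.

125/3

Coplanarity ⇔ det[DE; DF; DG] = 0.
Expanding, this is linear in r: (31360)r + (-3920000/3) = 0.
So r = 125/3.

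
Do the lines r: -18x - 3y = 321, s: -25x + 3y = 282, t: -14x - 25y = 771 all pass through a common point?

The three lines meet at one point iff the augmented coefficient matrix [aᵢ bᵢ cᵢ] has rank < 3, i.e. its determinant vanishes.
Here the determinant is -408.
Nonzero, so no common point exists.

No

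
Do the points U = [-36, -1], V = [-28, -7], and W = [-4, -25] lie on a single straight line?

UV = (8, -6), UW = (32, -24).
Checking proportionality: UW = 4·UV, so the vectors are parallel and the points are collinear.

Yes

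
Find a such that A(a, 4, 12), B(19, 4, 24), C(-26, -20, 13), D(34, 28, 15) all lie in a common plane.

1

Coplanarity ⇔ det[AB; AC; AD] = 0.
Expanding, this is linear in a: (-480)a + (480) = 0.
So a = 1.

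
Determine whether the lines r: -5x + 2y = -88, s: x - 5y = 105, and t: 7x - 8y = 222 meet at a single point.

Lines aᵢx + bᵢy = cᵢ with pairwise distinct directions are concurrent exactly when det[aᵢ bᵢ cᵢ] = 0.
Here the determinant is 0.
It vanishes, so the lines are concurrent at (10, -19).

Yes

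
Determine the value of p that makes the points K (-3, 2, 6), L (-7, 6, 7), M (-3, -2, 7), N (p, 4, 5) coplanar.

-2

Normal to plane KLM: n = (8, 4, 16); plane equation n·P = 80.
Requiring n·N = 80: (8)p + (96) = 80.
So p = -2.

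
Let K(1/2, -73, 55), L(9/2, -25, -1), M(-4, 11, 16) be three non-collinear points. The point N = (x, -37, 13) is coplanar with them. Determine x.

7/2

A normal to the plane is n = KL × KM = (2832, 408, 552).
N lies in the plane iff n · KN = 0.
This gives (2832)x + (-9912) = 0, so x = 7/2.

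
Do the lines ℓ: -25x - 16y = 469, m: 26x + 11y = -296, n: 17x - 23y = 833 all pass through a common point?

Lines aᵢx + bᵢy = cᵢ with pairwise distinct directions are concurrent exactly when det[aᵢ bᵢ cᵢ] = 0.
Here the determinant is 0.
It vanishes, so the lines are concurrent at (3, -34).

Yes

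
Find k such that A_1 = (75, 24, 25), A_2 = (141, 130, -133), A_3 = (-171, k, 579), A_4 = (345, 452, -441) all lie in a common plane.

The points are coplanar iff A_1A_2 · (A_1A_3 × A_1A_4) = 0.
Expanding, this is linear in k: (11904)k + (4404480) = 0.
So k = -370.

-370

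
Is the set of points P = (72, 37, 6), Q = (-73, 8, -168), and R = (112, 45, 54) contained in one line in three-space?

PQ = (-145, -29, -174), PR = (40, 8, 48).
PQ × PR = (0, 0, 0).
The cross product vanishes, so the three points are collinear.

Yes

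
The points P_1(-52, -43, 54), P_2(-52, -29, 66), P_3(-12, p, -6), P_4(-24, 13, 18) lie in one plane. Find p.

27

Coplanarity ⇔ det[P_1P_2; P_1P_3; P_1P_4] = 0.
Expanding, this is linear in p: (-336)p + (9072) = 0.
So p = 27.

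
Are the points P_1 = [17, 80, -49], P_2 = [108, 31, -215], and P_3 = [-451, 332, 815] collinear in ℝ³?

P_1P_2 = (91, -49, -166), P_1P_3 = (-468, 252, 864).
P_1P_2 × P_1P_3 = (-504, -936, 0).
The cross product is nonzero, so the points do not lie on one line.

No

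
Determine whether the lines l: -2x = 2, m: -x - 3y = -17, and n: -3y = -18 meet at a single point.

Yes

The three lines meet at one point iff the augmented coefficient matrix [aᵢ bᵢ cᵢ] has rank < 3, i.e. its determinant vanishes.
Here the determinant is 0.
It vanishes, so the lines are concurrent at (-1, 6).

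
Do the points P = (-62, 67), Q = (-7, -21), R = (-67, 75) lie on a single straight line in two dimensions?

Yes

PQ = (55, -88), PR = (-5, 8).
Twice the signed area of △PQR is (55)(8) − (-88)(-5) = 0.
The triangle is degenerate (zero area), so the points are collinear.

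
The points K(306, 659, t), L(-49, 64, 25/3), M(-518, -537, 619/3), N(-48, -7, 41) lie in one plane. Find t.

-617/3

Coplanarity ⇔ det[KL; KM; KN] = 0.
Expanding, this is linear in t: (-33900)t + (-6972100) = 0.
So t = -617/3.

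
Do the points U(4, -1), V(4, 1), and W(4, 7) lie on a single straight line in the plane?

Yes

UV = (0, 2), UW = (0, 8).
det[UV; UW] = (0)(8) − (2)(0) = 0.
The determinant is zero, so the points are collinear.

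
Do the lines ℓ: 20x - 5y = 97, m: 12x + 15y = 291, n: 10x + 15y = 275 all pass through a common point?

No

Intersecting ℓ and m: solving the 2×2 system gives (x, y) = (97/12, 194/15).
Substitute into n: (10)(97/12) + (15)(194/15) = 1649/6.
But n requires 275 ≠ 1649/6, so the three lines have no common point.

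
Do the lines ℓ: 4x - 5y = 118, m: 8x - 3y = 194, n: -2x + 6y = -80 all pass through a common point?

Intersecting ℓ and m: solving the 2×2 system gives (x, y) = (22, -6).
Substitute into n: (-2)(22) + (6)(-6) = -80.
This equals -80, so (22, -6) lies on all three lines and they are concurrent.

Yes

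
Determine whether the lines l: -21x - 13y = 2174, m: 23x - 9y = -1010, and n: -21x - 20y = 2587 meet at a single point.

Lines aᵢx + bᵢy = cᵢ with pairwise distinct directions are concurrent exactly when det[aᵢ bᵢ cᵢ] = 0.
Here the determinant is 0.
It vanishes, so the lines are concurrent at (-67, -59).

Yes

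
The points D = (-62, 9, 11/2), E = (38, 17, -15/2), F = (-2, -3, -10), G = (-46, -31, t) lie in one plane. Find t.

-31/2

Coplanarity ⇔ det[DE; DF; DG] = 0.
Expanding, this is linear in t: (-1680)t + (-26040) = 0.
So t = -31/2.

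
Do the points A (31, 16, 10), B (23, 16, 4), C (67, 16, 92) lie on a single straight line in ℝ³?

AB = (-8, 0, -6), AC = (36, 0, 82).
AB × AC = (0, 440, 0).
The cross product is nonzero, so the points do not lie on one line.

No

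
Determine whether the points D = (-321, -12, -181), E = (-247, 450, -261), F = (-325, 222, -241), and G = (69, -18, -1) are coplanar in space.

No

A normal to the plane through D, E, F is n = DE × DF = (-9000, 4760, 19164).
The plane has equation n·P = -636804. For G: n·G = -725844.
-725844 ≠ -636804, so G is off the plane.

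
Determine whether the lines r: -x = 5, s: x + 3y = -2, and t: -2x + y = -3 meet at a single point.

No

Lines aᵢx + bᵢy = cᵢ with pairwise distinct directions are concurrent exactly when det[aᵢ bᵢ cᵢ] = 0.
Here the determinant is 42.
Nonzero, so no common point exists.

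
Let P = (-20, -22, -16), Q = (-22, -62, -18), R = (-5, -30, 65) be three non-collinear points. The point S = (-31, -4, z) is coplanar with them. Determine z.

A normal to the plane is n = PQ × PR = (-3256, 132, 616).
S lies in the plane iff n · PS = 0.
This gives (616)z + (48048) = 0, so z = -78.

-78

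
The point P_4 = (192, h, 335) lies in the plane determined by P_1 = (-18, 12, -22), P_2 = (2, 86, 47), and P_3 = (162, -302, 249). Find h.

The plane through P_1, P_2, P_3 has equation 41720x + 7000y − 19600z = -235760.
Substituting P_4: (7000)h + (1444240) = -235760, so h = -240.

-240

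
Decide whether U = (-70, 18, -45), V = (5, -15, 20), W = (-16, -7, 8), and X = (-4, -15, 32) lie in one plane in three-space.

With U as base: UV = (75, -33, 65), UW = (54, -25, 53), UX = (66, -33, 77).
UW × UX = (-176, -660, -132).
UV · (UW × UX) = 0.
The scalar triple product vanishes, so the four points are coplanar.

Yes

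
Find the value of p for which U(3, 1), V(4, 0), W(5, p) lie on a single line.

-1

The three points are collinear iff det[UV; UW] = 0.
This determinant is linear in p: (1)p + (1) = 0, so p = -1.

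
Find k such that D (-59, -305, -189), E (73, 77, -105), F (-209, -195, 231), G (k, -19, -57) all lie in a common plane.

Coplanarity ⇔ det[DE; DF; DG] = 0.
Expanding, this is linear in k: (151200)k + (-1058400) = 0.
So k = 7.

7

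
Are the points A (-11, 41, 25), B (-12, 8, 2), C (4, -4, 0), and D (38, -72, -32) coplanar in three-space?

A normal to the plane through A, B, C is n = AB × AC = (-210, -370, 540).
The plane has equation n·P = 640. For D: n·D = 1380.
1380 ≠ 640, so D is off the plane.

No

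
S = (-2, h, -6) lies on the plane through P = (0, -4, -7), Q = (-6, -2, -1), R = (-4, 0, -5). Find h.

The plane through P, Q, R has equation −20x − 12y − 16z = 160.
Substituting S: (-12)h + (136) = 160, so h = -2.

-2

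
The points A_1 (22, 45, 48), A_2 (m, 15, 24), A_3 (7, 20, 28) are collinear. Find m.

4

Direction A_1A_3 = (-15, -25, -20). From the y-coordinate of A_2, the parameter along the line is τ = (15 − 45)/(-25) = 6/5.
Then m = 22 + 6/5·(-15) = 4.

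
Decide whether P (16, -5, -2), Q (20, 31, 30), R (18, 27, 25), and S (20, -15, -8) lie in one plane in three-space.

No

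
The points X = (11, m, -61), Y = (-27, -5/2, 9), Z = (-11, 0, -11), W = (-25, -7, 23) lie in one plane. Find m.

Coplanarity ⇔ det[XY; XZ; XW] = 0.
Expanding, this is linear in m: (264)m + (-2640) = 0.
So m = 10.

10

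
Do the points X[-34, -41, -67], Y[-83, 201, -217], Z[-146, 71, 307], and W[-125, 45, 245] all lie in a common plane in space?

Yes

A normal to the plane through X, Y, Z is n = XY × XZ = (107308, 35126, 21616).
The plane has equation n·P = -6536910. For W: n·W = -6536910.
Equal, so W lies in the plane and all four are coplanar.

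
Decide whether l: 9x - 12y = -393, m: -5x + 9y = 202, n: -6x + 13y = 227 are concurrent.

Lines aᵢx + bᵢy = cᵢ with pairwise distinct directions are concurrent exactly when det[aᵢ bᵢ cᵢ] = 0.
Here the determinant is 0.
It vanishes, so the lines are concurrent at (-53, -7).

Yes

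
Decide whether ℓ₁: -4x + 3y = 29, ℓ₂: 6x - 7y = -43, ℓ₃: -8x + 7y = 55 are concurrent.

The three lines meet at one point iff the augmented coefficient matrix [aᵢ bᵢ cᵢ] has rank < 3, i.e. its determinant vanishes.
Here the determinant is -28.
Nonzero, so no common point exists.

No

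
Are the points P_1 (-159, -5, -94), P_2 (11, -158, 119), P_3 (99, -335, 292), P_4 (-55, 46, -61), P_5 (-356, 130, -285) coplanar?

No

The plane through P_1, P_2, P_3 has normal n = P_1P_2 × P_1P_3 = (11232, -10666, -16626) and equation n·P = -169714.
Checking the remaining points: n·P_4 = -94210, n·P_5 = -646762.
Since n·P_4 = -94210 ≠ -169714, P_4 is off the plane and the points are not all coplanar.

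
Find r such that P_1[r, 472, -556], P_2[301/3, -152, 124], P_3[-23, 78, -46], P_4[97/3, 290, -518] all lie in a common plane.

-117

The points are coplanar iff P_1P_2 · (P_1P_3 × P_1P_4) = 0.
Expanding, this is linear in r: (72520)r + (8484840) = 0.
So r = -117.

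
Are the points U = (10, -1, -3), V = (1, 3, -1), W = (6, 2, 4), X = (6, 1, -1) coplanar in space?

A normal to the plane through U, V, W is n = UV × UW = (22, 55, -11).
The plane has equation n·P = 198. For X: n·X = 198.
Equal, so X lies in the plane and all four are coplanar.

Yes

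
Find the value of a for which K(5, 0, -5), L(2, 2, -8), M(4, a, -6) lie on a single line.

2/3

Collinearity requires KL × KM = 0; each component is linear in a.
The x-component gives (3)a + (-2) = 0, so a = 2/3.
The remaining components then also vanish.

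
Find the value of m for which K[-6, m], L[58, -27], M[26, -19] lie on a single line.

Collinearity: (K − L) must be parallel to (M − L) = (-32, 8).
Cross-multiplying the components: (m − (-27))·(-32) = (-64)·(8).
Solving gives m = -11.

-11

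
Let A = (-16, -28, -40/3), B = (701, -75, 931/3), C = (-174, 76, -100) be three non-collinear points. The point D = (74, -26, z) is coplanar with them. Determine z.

A normal to the plane is n = AB × AC = (-29588, 33002/3, 67142).
D lies in the plane iff n · AD = 0.
This gives (67142)z + (-1745692) = 0, so z = 26.

26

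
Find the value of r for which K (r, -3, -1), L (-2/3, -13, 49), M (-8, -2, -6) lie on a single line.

-22/3

Collinearity requires KL × KM = 0; each component is linear in r.
The y-component gives (-55)r + (-1210/3) = 0, so r = -22/3.
The remaining components then also vanish.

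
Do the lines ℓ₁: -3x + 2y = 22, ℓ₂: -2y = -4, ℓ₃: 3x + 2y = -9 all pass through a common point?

No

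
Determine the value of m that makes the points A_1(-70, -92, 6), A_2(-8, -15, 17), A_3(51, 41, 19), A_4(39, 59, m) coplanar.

33

Normal to plane A_1A_2A_3: n = (-462, 525, -1071); plane equation n·P = -22386.
Requiring n·A_4 = -22386: (-1071)m + (12957) = -22386.
So m = 33.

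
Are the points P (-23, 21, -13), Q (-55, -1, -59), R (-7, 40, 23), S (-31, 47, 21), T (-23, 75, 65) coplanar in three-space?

The plane through P, Q, R has normal n = PQ × PR = (82, 416, -256) and equation n·X = 10178.
Checking the remaining points: n·S = 11634, n·T = 12674.
Since n·S = 11634 ≠ 10178, S is off the plane and the points are not all coplanar.

No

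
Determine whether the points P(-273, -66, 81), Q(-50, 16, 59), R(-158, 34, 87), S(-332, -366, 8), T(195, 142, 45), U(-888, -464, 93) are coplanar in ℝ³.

The plane through P, Q, R has normal n = PQ × PR = (2692, -3868, 12870) and equation n·X = 562842.
Checking the remaining points: n·S = 624904, n·T = 554834, n·U = 601166.
Since n·S = 624904 ≠ 562842, S is off the plane and the points are not all coplanar.

No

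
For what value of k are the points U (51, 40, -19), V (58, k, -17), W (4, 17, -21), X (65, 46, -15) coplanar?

43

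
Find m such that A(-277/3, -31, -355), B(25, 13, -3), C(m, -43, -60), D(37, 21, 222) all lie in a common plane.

-147

Normal to plane ABD: n = (7084, -22176, 1232/3); plane equation n·P = -112420.
Requiring n·C = -112420: (7084)m + (928928) = -112420.
So m = -147.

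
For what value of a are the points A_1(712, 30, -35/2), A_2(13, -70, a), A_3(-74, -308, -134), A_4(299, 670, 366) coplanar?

Normal to plane A_1A_3A_4: n = (-55063, 699091/2, -642634); plane equation n·P = -17472396.
Requiring n·A_2 = -17472396: (-642634)a + (-25184004) = -17472396.
So a = -12.

-12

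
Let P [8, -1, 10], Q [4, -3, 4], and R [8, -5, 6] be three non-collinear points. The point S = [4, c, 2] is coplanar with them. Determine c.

Coplanarity requires PQ · (PR × PS) = 0.
PQ = (-4, -2, -6), PR = (0, -4, -4); the triple product is linear in c with coefficient -16 and constant term -80.
Setting it to zero: c = -5.

-5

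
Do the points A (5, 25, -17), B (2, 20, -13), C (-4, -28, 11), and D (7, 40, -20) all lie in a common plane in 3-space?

With A as base: AB = (-3, -5, 4), AC = (-9, -53, 28), AD = (2, 15, -3).
AC × AD = (-261, 29, -29).
AB · (AC × AD) = 522.
Since 522 ≠ 0, the four points are not coplanar.

No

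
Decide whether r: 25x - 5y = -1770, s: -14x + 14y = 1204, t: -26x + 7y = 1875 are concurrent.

Intersecting r and s: solving the 2×2 system gives (x, y) = (-67, 19).
Substitute into t: (-26)(-67) + (7)(19) = 1875.
This equals 1875, so (-67, 19) lies on all three lines and they are concurrent.

Yes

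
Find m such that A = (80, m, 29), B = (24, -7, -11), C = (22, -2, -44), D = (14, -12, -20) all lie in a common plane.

23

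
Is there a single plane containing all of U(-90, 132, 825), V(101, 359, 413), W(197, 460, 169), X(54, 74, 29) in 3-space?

A normal to the plane through U, V, W is n = UV × UW = (-13776, 7052, -2501).
The plane has equation n·P = 107379. For X: n·X = -294585.
-294585 ≠ 107379, so X is off the plane.

No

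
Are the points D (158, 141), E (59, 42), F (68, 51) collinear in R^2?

Yes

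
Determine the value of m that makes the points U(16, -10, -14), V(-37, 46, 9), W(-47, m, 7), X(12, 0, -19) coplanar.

62

Coplanarity ⇔ det[UV; UW; UX] = 0.
Expanding, this is linear in m: (357)m + (-22134) = 0.
So m = 62.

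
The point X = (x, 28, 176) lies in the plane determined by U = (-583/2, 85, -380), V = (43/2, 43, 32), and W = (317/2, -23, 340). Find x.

A normal to the plane is n = UV × UW = (14256, -39960, -14904).
X lies in the plane iff n · UX = 0.
This gives (14256)x + (-1853280) = 0, so x = 130.

130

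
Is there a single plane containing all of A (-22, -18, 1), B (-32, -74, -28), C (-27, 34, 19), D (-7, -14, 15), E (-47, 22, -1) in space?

No

The plane through A, B, C has normal n = AB × AC = (500, 325, -800) and equation n·P = -17650.
Checking the remaining points: n·D = -20050, n·E = -15550.
Since n·D = -20050 ≠ -17650, D is off the plane and the points are not all coplanar.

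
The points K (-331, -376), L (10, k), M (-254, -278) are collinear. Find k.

The three points are collinear iff det[KL; KM] = 0.
This determinant is linear in k: (-77)k + (4466) = 0, so k = 58.

58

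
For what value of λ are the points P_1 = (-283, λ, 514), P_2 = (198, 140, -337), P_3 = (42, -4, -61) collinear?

-304

Direction P_2P_3 = (-156, -144, 276). From the x-coordinate of P_1, the parameter along the line is τ = (-283 − 198)/(-156) = 37/12.
Then λ = 140 + 37/12·(-144) = -304.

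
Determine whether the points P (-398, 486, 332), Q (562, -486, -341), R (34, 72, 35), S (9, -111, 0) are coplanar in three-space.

No

The four points are coplanar iff the 3×3 determinant with rows PQ, PR, PS is zero.
Rows: (960, -972, -673), (432, -414, -297), (407, -597, -332).
Expanding along the first row: (960)(-39861) − (-972)(-22545) + (-673)(-89406) = -10062.
Nonzero ⇒ not coplanar.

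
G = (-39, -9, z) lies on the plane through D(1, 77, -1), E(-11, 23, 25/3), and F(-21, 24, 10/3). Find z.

4

Coplanarity requires DE · (DF × DG) = 0.
DE = (-12, -54, 28/3), DF = (-22, -53, 13/3); the triple product is linear in z with coefficient -552 and constant term 2208.
Setting it to zero: z = 4.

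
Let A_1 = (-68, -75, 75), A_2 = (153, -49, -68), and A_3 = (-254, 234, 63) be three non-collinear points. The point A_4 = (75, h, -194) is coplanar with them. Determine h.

383

The plane through A_1, A_2, A_3 has equation 43875x + 29250y + 73125z = 307125.
Substituting A_4: (29250)h + (-10895625) = 307125, so h = 383.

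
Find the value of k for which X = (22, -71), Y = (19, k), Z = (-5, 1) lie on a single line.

Collinearity: (Y − X) must be parallel to (Z − X) = (-27, 72).
Cross-multiplying the components: (k − (-71))·(-27) = (-3)·(72).
Solving gives k = -63.

-63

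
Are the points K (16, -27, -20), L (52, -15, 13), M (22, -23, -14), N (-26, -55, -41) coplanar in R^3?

No

A normal to the plane through K, L, M is n = KL × KM = (-60, -18, 72).
The plane has equation n·P = -1914. For N: n·N = -402.
-402 ≠ -1914, so N is off the plane.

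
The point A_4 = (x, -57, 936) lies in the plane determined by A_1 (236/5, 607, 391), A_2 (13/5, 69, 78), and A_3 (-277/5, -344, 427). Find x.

-227/5

A normal to the plane is n = A_1A_2 × A_1A_3 = (-317031, 168597/5, -63921/5).
A_4 lies in the plane iff n · A_1A_4 = 0.
This gives (-317031)x + (-71966037/5) = 0, so x = -227/5.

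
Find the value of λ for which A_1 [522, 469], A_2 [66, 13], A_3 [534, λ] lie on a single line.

481

Collinearity: (A_3 − A_1) must be parallel to (A_2 − A_1) = (-456, -456).
Cross-multiplying the components: (λ − 469)·(-456) = (12)·(-456).
Solving gives λ = 481.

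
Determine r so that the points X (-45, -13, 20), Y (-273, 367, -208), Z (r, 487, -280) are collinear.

-345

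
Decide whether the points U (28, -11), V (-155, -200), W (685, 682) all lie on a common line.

UV = (-183, -189), UW = (657, 693).
If collinear, UW would be a scalar multiple of UV. But (-183)·(693) ≠ (-189)·(657) (difference -2646), so they are not parallel; the points are not collinear.

No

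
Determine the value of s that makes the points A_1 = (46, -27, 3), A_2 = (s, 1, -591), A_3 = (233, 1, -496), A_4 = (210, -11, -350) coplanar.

Coplanarity ⇔ det[A_1A_2; A_1A_3; A_1A_4] = 0.
Expanding, this is linear in s: (-1900)s + (594700) = 0.
So s = 313.

313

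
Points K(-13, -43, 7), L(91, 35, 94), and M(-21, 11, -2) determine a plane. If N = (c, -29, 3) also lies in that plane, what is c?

The plane through K, L, M has equation −5400x + 240y + 6240z = 103560.
Substituting N: (-5400)c + (11760) = 103560, so c = -17.

-17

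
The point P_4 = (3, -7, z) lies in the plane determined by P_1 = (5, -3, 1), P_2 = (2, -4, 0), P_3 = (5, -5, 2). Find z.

The plane through P_1, P_2, P_3 has equation −3x + 3y + 6z = -18.
Substituting P_4: (6)z + (-30) = -18, so z = 2.

2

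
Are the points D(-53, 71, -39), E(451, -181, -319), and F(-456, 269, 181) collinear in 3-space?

DE = (504, -252, -280), DF = (-403, 198, 220).
DE × DF = (0, 1960, -1764).
The cross product is nonzero, so the points do not lie on one line.

No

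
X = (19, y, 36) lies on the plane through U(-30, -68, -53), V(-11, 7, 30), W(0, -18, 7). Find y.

5

The plane through U, V, W has equation 350x + 1350y − 1300z = -33400.
Substituting X: (1350)y + (-40150) = -33400, so y = 5.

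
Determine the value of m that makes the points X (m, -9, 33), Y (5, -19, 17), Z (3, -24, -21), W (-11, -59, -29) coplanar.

9

Coplanarity ⇔ det[XY; XZ; XW] = 0.
Expanding, this is linear in m: (1290)m + (-11610) = 0.
So m = 9.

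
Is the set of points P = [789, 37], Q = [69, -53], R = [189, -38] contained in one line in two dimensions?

Yes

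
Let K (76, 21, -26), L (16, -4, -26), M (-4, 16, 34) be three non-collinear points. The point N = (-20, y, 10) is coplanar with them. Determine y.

-2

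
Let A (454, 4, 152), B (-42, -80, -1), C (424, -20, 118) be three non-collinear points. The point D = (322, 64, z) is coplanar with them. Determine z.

219

Coplanarity requires AB · (AC × AD) = 0.
AB = (-496, -84, -153), AC = (-30, -24, -34); the triple product is linear in z with coefficient 9384 and constant term -2055096.
Setting it to zero: z = 219.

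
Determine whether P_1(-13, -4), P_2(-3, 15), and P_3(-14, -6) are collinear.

No

P_1P_2 = (10, 19), P_1P_3 = (-1, -2).
Twice the signed area of △P_1P_2P_3 is (10)(-2) − (19)(-1) = -1.
The area is nonzero, so the three points are not collinear.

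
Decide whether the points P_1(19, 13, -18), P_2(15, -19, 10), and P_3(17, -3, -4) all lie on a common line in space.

Yes

P_1P_2 = (-4, -32, 28), P_1P_3 = (-2, -16, 14).
Each component of P_1P_3 is 1/2 times the corresponding component of P_1P_2, so P_1P_3 = 1/2·P_1P_2 and the points are collinear.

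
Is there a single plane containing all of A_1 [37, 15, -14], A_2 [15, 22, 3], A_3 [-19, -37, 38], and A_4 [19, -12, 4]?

Yes

The four points are coplanar iff the 3×3 determinant with rows A_1A_2, A_1A_3, A_1A_4 is zero.
Rows: (-22, 7, 17), (-56, -52, 52), (-18, -27, 18).
Expanding along the first row: (-22)(468) − (7)(-72) + (17)(576) = 0.
Zero determinant ⇒ coplanar.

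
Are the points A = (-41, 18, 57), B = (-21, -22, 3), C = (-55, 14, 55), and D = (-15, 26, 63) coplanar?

A normal to the plane through A, B, C is n = AB × AC = (-136, 796, -640).
The plane has equation n·P = -16576. For D: n·D = -17584.
-17584 ≠ -16576, so D is off the plane.

No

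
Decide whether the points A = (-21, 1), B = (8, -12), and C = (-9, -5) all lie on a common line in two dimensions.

No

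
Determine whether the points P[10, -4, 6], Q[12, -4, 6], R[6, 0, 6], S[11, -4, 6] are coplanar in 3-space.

A normal to the plane through P, Q, R is n = PQ × PR = (0, 0, 8).
The plane has equation n·X = 48. For S: n·S = 48.
Equal, so S lies in the plane and all four are coplanar.

Yes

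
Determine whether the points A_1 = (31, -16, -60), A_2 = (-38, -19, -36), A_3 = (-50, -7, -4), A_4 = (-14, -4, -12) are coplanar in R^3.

No

The four points are coplanar iff the 3×3 determinant with rows A_1A_2, A_1A_3, A_1A_4 is zero.
Rows: (-69, -3, 24), (-81, 9, 56), (-45, 12, 48).
Expanding along the first row: (-69)(-240) − (-3)(-1368) + (24)(-567) = -1152.
Nonzero ⇒ not coplanar.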